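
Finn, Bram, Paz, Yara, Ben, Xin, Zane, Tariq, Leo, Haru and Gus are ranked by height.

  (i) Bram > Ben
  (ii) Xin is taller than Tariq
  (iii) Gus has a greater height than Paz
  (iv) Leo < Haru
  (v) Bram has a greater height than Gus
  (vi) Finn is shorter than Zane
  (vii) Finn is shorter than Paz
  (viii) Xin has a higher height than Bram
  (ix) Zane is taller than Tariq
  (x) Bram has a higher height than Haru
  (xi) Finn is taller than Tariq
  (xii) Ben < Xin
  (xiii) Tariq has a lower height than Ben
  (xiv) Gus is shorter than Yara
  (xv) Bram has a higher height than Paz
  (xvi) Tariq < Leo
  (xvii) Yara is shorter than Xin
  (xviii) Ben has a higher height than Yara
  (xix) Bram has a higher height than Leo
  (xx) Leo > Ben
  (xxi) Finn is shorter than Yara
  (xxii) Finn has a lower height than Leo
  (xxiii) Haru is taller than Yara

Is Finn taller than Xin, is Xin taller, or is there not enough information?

Chaining the given relations: Finn < Paz < Gus < Yara < Ben < Leo < Haru < Bram < Xin.
So Xin is taller.

Xin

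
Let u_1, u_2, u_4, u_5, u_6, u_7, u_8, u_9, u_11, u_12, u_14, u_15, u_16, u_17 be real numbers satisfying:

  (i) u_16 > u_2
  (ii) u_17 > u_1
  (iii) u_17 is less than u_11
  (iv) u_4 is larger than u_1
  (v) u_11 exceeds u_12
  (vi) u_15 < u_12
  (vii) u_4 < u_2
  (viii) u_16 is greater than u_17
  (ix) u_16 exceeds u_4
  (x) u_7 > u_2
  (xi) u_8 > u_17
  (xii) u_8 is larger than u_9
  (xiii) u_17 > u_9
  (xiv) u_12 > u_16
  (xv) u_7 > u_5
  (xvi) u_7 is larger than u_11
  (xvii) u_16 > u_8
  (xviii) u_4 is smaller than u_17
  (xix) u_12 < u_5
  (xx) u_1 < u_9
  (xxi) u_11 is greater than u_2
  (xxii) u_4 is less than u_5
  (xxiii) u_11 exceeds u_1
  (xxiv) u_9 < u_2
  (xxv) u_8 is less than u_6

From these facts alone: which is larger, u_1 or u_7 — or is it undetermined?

u_1 < u_4 and u_4 < u_17 give u_1 < u_17.
Then u_17 < u_11 extends the chain to u_11.
Then u_11 < u_7 extends the chain to u_7.
So u_7 is larger.

u_7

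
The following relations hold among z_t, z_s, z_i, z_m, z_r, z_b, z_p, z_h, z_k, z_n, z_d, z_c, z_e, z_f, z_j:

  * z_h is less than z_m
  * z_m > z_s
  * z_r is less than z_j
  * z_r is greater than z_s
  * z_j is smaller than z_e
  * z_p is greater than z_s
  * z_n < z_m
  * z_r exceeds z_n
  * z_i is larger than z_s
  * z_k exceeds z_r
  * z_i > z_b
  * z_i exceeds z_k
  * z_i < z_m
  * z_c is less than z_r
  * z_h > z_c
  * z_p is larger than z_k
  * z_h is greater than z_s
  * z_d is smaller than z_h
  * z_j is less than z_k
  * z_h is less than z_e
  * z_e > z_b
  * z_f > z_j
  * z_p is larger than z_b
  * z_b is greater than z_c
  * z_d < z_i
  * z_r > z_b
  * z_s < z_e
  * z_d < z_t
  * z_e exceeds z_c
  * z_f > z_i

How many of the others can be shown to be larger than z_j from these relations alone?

6

The elements the relations force above z_j are z_k, z_i, z_f, z_e, z_p, z_m — no chain reaches any other.
That is 6.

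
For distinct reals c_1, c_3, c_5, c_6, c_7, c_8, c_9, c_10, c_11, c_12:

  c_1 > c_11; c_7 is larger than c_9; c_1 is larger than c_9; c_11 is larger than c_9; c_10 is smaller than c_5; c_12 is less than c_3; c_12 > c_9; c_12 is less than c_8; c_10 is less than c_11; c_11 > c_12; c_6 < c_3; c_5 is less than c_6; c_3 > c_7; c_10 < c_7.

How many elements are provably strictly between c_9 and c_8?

Chaining upward from c_9 reaches: c_12, c_11, c_7, c_3, c_1.
Chaining downward from c_8 reaches: c_12.
Strictly between c_9 and c_8 are those in both lists: c_12 — 1 element.

1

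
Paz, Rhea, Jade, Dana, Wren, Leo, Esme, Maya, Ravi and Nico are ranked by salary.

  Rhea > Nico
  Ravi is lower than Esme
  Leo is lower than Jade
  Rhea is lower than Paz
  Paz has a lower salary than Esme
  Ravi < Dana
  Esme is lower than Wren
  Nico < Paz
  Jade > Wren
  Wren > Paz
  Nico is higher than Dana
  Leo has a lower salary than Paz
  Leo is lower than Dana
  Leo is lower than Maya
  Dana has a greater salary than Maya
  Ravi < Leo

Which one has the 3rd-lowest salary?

The consecutive relations fix a unique order: Ravi < Leo < Maya < Dana < Nico < Rhea < Paz < Esme < Wren < Jade.
Counting 3 from the smallest end gives Maya.

Maya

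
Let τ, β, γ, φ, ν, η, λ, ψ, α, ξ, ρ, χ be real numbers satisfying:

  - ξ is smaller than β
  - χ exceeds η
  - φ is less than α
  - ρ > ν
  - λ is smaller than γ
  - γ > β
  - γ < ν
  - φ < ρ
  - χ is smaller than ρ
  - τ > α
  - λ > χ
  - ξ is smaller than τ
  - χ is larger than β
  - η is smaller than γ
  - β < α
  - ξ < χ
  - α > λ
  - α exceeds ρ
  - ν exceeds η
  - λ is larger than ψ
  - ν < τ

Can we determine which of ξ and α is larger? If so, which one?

α

ξ < β and β < χ give ξ < χ.
Then χ < λ extends the chain to λ.
Then λ < γ extends the chain to γ.
With γ < ν: ξ < β < χ < λ < γ < ν.
Then ν < ρ extends the chain to ρ.
Then ρ < α extends the chain to α.
So α is larger.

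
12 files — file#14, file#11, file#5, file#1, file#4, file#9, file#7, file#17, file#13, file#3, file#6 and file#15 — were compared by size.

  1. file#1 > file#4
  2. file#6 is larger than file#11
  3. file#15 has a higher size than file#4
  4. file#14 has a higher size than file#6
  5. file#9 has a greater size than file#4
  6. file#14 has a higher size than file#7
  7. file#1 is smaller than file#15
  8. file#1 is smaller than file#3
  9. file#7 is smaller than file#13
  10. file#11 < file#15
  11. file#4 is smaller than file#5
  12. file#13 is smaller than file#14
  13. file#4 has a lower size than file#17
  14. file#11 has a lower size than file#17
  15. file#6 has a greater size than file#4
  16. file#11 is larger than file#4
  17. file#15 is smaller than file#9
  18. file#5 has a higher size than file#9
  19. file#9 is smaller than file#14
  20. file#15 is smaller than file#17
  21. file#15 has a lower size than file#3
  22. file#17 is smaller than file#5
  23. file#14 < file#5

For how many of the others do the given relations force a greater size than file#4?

9

The elements the relations force above file#4 are file#11, file#1, file#15, file#3, file#6, file#17, file#9, file#14, file#5 — no chain reaches any other.
That is 9.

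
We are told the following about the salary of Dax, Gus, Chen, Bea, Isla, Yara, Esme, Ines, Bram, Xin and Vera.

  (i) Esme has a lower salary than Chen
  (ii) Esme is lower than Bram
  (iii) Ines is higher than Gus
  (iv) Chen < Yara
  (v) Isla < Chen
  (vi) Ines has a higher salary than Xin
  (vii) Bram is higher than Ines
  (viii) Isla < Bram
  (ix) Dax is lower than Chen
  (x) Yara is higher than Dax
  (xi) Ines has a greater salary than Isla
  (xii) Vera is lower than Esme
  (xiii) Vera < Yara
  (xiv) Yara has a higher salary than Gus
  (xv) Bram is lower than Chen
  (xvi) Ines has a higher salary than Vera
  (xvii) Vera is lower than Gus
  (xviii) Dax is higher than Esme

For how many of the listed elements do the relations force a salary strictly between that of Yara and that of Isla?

3

The relations place Isla below Yara. An element lies strictly between them when it is forced above Isla and also forced below Yara.
Above Isla: {Ines, Bram, Chen}. Below Yara: {Vera, Gus, Xin, Esme, Dax, Ines, Bram, Chen}.
Intersection: {Ines, Bram, Chen} — 3.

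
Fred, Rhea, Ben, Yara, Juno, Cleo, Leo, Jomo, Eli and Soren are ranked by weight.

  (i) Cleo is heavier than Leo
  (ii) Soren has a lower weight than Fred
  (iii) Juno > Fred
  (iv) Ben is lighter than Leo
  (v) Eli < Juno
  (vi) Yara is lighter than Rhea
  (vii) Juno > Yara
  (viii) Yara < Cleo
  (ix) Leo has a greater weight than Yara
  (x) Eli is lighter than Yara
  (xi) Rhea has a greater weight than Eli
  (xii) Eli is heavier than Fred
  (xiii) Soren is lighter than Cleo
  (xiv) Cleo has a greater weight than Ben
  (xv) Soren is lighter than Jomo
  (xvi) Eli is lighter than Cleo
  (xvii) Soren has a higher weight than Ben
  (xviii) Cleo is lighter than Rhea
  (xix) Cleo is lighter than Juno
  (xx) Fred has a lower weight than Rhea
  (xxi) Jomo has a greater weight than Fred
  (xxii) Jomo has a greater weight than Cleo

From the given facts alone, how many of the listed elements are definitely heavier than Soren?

8

The elements the relations force above Soren are Fred, Eli, Yara, Leo, Cleo, Jomo, Juno, Rhea — no chain reaches any other.
That is 8.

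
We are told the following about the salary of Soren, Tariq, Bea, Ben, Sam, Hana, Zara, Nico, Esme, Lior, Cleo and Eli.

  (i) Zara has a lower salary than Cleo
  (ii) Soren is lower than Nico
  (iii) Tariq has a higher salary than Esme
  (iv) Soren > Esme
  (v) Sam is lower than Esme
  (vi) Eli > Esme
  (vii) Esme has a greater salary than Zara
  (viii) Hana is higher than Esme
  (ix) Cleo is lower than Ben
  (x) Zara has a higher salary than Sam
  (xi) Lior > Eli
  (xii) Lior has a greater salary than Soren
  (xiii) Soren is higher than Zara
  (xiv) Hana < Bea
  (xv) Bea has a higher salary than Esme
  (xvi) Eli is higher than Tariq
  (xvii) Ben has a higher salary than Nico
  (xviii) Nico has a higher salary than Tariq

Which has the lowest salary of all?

Chaining upward from Sam: directly above it, Zara, Esme; then Hana, Tariq, Soren, Bea, Cleo, Eli; then Nico, Lior, Ben.
That covers every other element, and nothing is given below Sam, so Sam is the lowest salary.

Sam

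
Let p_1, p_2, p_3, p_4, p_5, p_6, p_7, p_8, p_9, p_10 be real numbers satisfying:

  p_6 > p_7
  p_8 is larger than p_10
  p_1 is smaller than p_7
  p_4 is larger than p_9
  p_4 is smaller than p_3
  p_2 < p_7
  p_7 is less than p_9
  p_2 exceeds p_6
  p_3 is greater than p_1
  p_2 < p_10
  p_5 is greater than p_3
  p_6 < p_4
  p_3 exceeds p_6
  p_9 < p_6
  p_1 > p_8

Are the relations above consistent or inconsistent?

inconsistent

We have p_6 < p_2 stated directly, yet also p_2 < p_10 < p_8 < p_1 < p_7 < p_9 < p_6 by chaining the others — so p_2 < p_6. Contradiction.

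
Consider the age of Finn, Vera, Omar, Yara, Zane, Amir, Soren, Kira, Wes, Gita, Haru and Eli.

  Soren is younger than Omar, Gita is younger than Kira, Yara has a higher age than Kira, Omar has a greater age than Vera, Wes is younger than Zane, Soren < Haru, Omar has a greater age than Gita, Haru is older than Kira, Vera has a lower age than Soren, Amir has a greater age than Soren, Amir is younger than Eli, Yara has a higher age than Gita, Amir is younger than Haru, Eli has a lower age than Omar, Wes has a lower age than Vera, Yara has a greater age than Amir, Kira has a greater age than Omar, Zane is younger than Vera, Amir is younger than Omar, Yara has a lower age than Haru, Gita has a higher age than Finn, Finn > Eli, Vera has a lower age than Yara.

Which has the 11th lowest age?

Piecing the relations together gives one ordering: Wes < Zane < Vera < Soren < Amir < Eli < Finn < Gita < Omar < Kira < Yara < Haru.
The 11th smallest is Yara.

Yara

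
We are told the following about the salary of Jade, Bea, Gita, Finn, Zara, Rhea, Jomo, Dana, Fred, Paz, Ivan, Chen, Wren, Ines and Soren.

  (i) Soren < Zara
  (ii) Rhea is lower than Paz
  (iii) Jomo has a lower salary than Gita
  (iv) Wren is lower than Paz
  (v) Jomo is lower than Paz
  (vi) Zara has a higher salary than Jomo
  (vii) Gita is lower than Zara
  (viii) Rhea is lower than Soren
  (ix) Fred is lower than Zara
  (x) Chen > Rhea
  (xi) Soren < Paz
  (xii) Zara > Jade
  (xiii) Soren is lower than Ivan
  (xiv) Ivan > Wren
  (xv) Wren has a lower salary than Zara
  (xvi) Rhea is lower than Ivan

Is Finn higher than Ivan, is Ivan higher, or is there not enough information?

undetermined

Following every chain through Ivan: below Ivan we get Rhea, Wren, Soren.
Finn is not reached, and no chain runs the other way from Finn to Ivan.
So the given relations leave the order of Ivan and Finn undetermined.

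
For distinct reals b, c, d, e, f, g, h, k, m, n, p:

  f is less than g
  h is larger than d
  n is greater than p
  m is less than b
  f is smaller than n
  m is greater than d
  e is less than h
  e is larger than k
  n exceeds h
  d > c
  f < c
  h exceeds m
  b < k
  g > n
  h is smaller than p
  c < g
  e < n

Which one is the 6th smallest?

Chaining the given pairs: f < c < d < m < b < k < e < h < p < n < g.
Counting 6 from the smallest end gives k.

k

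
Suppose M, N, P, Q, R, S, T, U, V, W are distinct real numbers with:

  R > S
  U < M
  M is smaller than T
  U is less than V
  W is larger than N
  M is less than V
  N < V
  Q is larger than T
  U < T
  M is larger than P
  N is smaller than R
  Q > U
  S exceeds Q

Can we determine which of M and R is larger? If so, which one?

R

The relevant relations are M < T; T < Q; Q < S; S < R.
Chaining these gives M < T < Q < S < R.
So R is larger.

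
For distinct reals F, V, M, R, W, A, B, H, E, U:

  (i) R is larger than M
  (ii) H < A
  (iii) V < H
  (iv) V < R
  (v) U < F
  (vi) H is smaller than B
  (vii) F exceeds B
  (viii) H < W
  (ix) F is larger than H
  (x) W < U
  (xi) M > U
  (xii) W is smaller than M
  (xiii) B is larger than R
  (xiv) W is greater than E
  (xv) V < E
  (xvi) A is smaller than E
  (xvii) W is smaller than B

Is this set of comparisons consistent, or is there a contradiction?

The single ordering V < H < A < E < W < U < M < R < B < F satisfies every listed relation, so no contradiction arises.

consistent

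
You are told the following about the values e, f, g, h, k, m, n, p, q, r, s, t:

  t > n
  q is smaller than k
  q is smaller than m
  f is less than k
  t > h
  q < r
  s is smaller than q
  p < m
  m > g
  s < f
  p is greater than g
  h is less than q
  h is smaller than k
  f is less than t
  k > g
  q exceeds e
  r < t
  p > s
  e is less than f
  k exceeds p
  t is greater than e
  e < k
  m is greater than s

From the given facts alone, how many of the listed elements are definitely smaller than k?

The elements the relations force below k are e, s, g, h, q, f, p — no chain reaches any other.
That is 7.

7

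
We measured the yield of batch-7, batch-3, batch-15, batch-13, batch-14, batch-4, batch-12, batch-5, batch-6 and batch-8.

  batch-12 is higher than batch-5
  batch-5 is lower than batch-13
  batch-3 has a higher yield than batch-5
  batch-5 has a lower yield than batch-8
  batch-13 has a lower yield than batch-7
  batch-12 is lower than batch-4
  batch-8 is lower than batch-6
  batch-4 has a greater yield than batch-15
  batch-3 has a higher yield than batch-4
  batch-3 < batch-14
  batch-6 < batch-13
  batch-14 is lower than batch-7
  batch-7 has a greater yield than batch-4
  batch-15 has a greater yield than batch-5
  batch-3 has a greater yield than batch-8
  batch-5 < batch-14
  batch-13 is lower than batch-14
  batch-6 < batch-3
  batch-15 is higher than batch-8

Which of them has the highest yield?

batch-7

batch-5 is not greatest since batch-5 < batch-14; batch-8 is not greatest since batch-8 < batch-3; batch-6 is not greatest since batch-6 < batch-13; batch-15 is not greatest since batch-15 < batch-4; batch-12 is not greatest since batch-12 < batch-4; batch-4 is not greatest since batch-4 < batch-3; batch-3 is not greatest since batch-3 < batch-14; batch-13 is not greatest since batch-13 < batch-7; batch-14 is not greatest since batch-14 < batch-7.
Only batch-7 has nothing above it, so batch-7 is the highest yield.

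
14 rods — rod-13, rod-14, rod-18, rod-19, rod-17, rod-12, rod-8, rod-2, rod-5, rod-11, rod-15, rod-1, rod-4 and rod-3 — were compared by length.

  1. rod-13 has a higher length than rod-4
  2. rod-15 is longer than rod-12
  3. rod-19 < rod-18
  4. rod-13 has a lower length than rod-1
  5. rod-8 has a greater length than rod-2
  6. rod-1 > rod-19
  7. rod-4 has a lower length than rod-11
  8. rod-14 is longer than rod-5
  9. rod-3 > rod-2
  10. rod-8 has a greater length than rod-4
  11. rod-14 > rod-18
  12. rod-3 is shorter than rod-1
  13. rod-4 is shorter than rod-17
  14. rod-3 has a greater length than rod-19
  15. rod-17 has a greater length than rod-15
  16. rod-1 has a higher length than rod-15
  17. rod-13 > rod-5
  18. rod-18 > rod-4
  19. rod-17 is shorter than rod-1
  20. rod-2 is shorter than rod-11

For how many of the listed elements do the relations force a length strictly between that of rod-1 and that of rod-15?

The relations place rod-15 below rod-1. An element lies strictly between them when it is forced above rod-15 and also forced below rod-1.
Above rod-15: {rod-17}. Below rod-1: {rod-12, rod-2, rod-19, rod-3, rod-4, rod-5, rod-13, rod-17}.
Intersection: {rod-17} — 1.

1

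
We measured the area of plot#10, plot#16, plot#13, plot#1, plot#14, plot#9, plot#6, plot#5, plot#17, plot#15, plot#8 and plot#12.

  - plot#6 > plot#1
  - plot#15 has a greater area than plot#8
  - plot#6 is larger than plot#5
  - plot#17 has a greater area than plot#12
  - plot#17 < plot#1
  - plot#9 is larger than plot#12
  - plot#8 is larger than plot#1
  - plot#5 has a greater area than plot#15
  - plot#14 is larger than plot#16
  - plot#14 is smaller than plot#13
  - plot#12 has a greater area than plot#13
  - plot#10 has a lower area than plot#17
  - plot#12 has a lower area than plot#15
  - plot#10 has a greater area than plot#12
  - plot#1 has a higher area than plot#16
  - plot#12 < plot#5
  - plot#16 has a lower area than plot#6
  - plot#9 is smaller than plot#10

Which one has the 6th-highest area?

plot#17

Chaining the given pairs: plot#16 < plot#14 < plot#13 < plot#12 < plot#9 < plot#10 < plot#17 < plot#1 < plot#8 < plot#15 < plot#5 < plot#6.
Counting 6 from the largest end gives plot#17.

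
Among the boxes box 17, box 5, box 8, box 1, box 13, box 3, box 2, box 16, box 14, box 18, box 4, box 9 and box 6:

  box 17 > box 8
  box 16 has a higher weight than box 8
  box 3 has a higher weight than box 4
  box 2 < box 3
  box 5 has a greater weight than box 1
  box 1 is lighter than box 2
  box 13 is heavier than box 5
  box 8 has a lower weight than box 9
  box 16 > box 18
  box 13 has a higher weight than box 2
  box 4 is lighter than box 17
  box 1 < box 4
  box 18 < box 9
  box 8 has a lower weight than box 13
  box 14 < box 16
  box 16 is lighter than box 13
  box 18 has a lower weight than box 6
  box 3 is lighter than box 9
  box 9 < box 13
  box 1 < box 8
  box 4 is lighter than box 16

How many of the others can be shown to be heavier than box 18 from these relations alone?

The elements the relations force above box 18 are box 9, box 6, box 16, box 13 — no chain reaches any other.
That is 4.

4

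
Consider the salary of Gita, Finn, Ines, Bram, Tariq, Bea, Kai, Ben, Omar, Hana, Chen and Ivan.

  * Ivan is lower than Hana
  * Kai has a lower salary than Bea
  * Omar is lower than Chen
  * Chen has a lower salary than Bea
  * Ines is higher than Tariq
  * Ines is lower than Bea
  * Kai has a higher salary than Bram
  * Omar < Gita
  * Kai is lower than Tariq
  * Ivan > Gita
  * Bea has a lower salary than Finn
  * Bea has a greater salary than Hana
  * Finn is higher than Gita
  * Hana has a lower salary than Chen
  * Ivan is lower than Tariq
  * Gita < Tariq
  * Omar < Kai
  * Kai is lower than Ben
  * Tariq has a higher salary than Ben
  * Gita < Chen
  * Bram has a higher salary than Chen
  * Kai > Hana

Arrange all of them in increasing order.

Omar < Gita < Ivan < Hana < Chen < Bram < Kai < Ben < Tariq < Ines < Bea < Finn

The consecutive links are each given: Omar < Gita; Gita < Ivan; Ivan < Hana; Hana < Chen; Chen < Bram; Bram < Kai; Kai < Ben; Ben < Tariq; Tariq < Ines; Ines < Bea; Bea < Finn.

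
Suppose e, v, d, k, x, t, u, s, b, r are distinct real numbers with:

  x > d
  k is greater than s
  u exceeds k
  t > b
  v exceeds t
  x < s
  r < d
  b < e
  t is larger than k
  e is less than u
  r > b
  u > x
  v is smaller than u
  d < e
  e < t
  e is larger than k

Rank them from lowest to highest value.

Each adjacent pair is fixed by a given relation: b < r; r < d; d < x; x < s; s < k; k < e; e < t; t < v; v < u. Chaining them end to end gives the full order.

b < r < d < x < s < k < e < t < v < u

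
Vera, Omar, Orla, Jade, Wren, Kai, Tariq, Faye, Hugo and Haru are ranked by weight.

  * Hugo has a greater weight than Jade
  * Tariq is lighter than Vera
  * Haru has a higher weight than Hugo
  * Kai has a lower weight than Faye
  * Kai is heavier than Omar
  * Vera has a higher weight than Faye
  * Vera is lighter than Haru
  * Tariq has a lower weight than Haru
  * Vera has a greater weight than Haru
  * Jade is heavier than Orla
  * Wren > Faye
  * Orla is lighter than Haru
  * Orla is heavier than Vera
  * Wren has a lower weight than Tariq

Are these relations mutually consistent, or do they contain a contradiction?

inconsistent

Chaining the given relations yields Vera < Orla < Jade < Hugo < Haru, so Vera < Haru. But one relation states Haru < Vera. These cannot both hold.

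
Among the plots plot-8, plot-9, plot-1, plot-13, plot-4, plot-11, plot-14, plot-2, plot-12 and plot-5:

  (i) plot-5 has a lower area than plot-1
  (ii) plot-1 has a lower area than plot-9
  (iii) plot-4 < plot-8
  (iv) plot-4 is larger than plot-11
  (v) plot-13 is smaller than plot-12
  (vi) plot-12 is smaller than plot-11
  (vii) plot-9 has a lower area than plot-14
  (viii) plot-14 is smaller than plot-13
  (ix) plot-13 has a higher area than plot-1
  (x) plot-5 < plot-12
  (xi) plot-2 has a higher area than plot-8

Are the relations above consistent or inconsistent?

The single ordering plot-5 < plot-1 < plot-9 < plot-14 < plot-13 < plot-12 < plot-11 < plot-4 < plot-8 < plot-2 satisfies every listed relation, so no contradiction arises.

consistent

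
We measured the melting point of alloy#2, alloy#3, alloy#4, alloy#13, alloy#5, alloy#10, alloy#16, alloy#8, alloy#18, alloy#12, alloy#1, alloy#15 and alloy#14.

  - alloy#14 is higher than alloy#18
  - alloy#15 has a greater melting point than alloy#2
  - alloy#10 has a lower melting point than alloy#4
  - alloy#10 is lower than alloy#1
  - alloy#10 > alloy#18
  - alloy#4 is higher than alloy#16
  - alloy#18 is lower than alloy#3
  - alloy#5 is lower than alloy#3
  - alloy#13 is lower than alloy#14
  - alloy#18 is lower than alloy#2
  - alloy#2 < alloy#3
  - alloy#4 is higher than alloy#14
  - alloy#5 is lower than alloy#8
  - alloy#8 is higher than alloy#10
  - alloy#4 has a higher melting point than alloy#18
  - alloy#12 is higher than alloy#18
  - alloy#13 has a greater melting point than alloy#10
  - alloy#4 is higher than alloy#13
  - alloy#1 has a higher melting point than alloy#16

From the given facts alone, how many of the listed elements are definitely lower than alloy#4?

5

From alloy#4 the given relations immediately reach alloy#18, alloy#10, alloy#13, alloy#14, alloy#16.
Nothing else is reachable below alloy#4; 5 in all.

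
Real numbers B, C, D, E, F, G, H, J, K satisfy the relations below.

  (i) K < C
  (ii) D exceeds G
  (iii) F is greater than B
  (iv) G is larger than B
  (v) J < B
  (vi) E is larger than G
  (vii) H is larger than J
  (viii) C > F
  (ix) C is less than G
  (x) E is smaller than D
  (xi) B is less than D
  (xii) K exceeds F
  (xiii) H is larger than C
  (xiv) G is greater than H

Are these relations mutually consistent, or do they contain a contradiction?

The single ordering J < B < F < K < C < H < G < E < D satisfies every listed relation, so no contradiction arises.

consistent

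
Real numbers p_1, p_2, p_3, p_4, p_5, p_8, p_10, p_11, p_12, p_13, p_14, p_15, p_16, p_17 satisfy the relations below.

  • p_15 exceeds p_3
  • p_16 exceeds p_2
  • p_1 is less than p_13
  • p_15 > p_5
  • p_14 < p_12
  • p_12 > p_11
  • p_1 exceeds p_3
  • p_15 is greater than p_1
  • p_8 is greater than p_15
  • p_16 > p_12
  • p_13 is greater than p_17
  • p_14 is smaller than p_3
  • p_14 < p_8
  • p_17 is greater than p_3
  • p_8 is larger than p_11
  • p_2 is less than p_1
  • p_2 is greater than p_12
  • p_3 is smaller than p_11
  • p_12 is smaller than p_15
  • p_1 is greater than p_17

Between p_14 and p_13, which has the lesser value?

Chaining the given relations: p_14 < p_3 < p_11 < p_12 < p_2 < p_1 < p_13.
So p_14 < p_13; p_14 is the smaller of the two.

p_14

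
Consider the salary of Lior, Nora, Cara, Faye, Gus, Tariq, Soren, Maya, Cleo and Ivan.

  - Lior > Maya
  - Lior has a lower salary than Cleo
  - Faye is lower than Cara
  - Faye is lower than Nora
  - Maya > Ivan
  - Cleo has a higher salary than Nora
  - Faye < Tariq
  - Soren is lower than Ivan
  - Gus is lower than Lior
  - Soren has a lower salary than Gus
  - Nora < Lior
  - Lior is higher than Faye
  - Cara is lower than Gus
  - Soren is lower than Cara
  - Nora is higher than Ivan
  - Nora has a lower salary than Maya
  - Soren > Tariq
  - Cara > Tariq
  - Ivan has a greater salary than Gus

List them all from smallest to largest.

Faye < Tariq < Soren < Cara < Gus < Ivan < Nora < Maya < Lior < Cleo

Nothing is placed below Faye, so it is least; from there Faye < Tariq; Tariq < Soren; Soren < Cara; Cara < Gus; Gus < Ivan; Ivan < Nora; Nora < Maya; Maya < Lior; Lior < Cleo, each given directly.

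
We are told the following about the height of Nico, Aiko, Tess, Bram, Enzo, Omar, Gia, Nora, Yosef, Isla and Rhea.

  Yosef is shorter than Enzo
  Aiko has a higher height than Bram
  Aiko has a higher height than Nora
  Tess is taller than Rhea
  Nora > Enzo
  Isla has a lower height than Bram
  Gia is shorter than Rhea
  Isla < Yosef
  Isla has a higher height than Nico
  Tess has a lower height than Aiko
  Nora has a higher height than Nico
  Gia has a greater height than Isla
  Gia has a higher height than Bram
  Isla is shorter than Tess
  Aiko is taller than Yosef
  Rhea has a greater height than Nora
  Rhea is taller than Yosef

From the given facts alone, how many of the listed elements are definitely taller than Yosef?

5

Directly above Yosef: Enzo, Rhea, Aiko.
One step further: Nora, Tess (5 so far).
No other element is forced above Yosef by the given relations, so the count is 5.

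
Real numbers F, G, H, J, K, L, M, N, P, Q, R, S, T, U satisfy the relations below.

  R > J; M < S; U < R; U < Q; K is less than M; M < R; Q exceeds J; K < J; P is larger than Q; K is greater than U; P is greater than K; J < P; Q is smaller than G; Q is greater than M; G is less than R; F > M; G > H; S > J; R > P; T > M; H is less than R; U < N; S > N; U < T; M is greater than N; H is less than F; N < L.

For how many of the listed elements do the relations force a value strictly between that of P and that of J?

The relations place J below P. An element lies strictly between them when it is forced above J and also forced below P.
Above J: {Q, S, G, R}. Below P: {U, K, N, M, Q}.
Intersection: {Q} — 1.

1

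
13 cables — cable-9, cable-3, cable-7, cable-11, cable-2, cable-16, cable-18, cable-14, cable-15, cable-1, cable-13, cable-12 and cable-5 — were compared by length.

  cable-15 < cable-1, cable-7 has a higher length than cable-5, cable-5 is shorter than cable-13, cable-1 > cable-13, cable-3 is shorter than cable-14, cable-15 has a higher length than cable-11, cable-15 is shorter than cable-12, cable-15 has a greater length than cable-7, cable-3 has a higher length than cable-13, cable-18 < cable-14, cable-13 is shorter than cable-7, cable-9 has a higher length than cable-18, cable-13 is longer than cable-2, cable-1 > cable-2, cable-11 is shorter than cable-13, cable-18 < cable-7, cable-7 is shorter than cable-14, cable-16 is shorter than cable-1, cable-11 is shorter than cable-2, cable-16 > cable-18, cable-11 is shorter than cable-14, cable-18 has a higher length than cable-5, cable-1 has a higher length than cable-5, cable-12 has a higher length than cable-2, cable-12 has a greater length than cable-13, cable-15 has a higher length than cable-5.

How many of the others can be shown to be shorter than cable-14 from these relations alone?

The elements the relations force below cable-14 are cable-11, cable-5, cable-2, cable-18, cable-13, cable-7, cable-3 — no chain reaches any other.
That is 7.

7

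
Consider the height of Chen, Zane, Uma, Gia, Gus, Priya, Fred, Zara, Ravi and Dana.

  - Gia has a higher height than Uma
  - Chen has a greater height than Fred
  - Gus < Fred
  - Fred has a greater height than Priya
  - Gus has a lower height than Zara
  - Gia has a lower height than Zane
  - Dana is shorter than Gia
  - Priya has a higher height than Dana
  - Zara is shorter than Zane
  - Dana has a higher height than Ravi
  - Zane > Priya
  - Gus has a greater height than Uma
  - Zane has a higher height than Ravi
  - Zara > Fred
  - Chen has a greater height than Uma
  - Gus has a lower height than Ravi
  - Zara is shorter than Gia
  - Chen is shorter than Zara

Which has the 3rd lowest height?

Ravi

The consecutive relations fix a unique order: Uma < Gus < Ravi < Dana < Priya < Fred < Chen < Zara < Gia < Zane.
The 3rd smallest is Ravi.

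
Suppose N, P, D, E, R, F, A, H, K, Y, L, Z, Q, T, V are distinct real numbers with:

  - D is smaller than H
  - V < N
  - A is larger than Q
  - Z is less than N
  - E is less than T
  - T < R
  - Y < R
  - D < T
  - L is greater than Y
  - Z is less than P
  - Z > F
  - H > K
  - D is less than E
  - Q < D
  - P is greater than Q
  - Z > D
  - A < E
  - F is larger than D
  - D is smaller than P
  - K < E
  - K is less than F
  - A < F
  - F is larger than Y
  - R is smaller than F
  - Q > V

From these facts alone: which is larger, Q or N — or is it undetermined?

Q < A < E < T < R < F < Z < N, by transitivity through A, E, T, R, F, Z.
So N is larger.

N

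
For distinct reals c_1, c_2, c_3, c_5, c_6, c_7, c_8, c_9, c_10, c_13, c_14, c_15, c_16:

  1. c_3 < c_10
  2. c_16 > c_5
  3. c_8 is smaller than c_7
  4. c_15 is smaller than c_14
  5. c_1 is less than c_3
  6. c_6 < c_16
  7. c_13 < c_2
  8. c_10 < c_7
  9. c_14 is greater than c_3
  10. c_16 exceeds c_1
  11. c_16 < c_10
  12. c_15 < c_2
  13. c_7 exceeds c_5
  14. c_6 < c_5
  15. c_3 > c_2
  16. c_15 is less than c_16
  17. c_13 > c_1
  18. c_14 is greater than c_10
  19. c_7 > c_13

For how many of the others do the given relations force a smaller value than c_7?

From c_7 the given relations immediately reach c_13, c_8, c_5, c_10.
From those, c_1, c_6, c_16, c_3 — 8 in total.
From those, c_15, c_2 — 10 in total.
Nothing else is reachable below c_7; 10 in all.

10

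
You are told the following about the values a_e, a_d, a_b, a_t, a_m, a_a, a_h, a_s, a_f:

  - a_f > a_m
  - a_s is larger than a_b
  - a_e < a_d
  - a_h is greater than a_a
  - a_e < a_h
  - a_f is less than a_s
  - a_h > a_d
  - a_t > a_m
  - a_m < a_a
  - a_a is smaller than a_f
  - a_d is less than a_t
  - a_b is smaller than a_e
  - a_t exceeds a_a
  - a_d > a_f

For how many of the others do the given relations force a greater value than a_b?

Directly above a_b: a_s, a_e.
One step further: a_d, a_h (4 so far).
One step further: a_t (5 so far).
Nothing else is reachable above a_b; 5 in all.

5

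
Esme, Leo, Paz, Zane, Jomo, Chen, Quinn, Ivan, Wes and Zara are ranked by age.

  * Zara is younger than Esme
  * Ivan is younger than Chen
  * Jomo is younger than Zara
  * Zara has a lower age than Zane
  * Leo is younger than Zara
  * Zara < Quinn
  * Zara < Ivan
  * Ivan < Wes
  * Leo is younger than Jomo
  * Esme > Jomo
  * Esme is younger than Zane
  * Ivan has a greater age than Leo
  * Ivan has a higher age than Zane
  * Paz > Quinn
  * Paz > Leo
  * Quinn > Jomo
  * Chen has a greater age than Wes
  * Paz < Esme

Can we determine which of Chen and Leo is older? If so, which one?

Chen

Leo < Jomo and Jomo < Zara give Leo < Zara.
With Zara < Quinn: Leo < Jomo < Zara < Quinn.
With Quinn < Paz: Leo < Jomo < Zara < Quinn < Paz.
With Paz < Esme: Leo < Jomo < Zara < Quinn < Paz < Esme.
Then Esme < Zane extends the chain to Zane.
With Zane < Ivan: Leo < Jomo < Zara < Quinn < Paz < Esme < Zane < Ivan.
With Ivan < Wes: Leo < Jomo < Zara < Quinn < Paz < Esme < Zane < Ivan < Wes.
Then Wes < Chen extends the chain to Chen.
So Chen is older.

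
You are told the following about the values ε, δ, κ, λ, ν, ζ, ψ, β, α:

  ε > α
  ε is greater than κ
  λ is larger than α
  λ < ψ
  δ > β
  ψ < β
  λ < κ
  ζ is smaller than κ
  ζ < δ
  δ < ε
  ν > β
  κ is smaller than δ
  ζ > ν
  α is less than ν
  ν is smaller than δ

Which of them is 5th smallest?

Piecing the relations together gives one ordering: α < λ < ψ < β < ν < ζ < κ < δ < ε.
The 5th smallest is ν.

ν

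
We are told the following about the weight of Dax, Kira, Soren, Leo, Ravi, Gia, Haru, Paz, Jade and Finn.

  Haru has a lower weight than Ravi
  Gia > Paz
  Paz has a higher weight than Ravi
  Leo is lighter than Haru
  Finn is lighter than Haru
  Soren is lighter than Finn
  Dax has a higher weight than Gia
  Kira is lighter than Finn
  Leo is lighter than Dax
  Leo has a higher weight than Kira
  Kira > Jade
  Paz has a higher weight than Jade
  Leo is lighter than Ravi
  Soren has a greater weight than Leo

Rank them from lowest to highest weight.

Each adjacent pair is fixed by a given relation: Jade < Kira; Kira < Leo; Leo < Soren; Soren < Finn; Finn < Haru; Haru < Ravi; Ravi < Paz; Paz < Gia; Gia < Dax. Chaining them end to end gives the full order.

Jade < Kira < Leo < Soren < Finn < Haru < Ravi < Paz < Gia < Dax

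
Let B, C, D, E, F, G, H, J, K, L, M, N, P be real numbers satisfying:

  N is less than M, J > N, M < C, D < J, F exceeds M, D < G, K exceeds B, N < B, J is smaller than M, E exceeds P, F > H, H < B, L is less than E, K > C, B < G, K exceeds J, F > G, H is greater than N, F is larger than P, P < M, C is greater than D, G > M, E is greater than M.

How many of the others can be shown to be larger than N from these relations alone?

9

The elements the relations force above N are J, M, H, E, C, B, K, G, F — no chain reaches any other.
That is 9.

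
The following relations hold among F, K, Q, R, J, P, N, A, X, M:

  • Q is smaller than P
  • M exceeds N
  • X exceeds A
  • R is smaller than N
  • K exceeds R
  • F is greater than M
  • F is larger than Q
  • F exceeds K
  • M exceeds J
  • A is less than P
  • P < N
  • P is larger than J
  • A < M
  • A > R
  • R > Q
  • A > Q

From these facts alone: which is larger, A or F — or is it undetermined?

A < P and P < N give A < N.
With N < M: A < P < N < M.
With M < F: A < P < N < M < F.
So F is larger.

F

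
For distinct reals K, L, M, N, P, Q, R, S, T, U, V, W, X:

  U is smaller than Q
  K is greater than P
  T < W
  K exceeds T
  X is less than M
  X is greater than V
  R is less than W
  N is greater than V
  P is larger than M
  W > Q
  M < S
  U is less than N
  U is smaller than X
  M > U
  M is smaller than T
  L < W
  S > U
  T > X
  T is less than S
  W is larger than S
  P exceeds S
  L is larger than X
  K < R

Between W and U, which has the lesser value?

U

The relevant relations are U < X; X < M; M < T; T < S; S < P; P < K; K < R; R < W.
Together: U < X < M < T < S < P < K < R < W.
So U < W; U is the smaller of the two.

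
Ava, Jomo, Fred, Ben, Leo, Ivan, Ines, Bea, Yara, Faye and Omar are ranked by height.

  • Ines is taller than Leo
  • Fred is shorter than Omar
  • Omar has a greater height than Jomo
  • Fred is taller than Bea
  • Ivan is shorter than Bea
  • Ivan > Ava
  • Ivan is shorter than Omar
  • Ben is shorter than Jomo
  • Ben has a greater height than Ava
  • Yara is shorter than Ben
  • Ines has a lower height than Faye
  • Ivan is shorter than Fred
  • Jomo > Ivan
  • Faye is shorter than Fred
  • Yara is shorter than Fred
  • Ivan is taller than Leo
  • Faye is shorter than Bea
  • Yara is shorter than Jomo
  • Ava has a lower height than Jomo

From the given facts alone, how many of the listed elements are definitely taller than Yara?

4

Directly above Yara: Ben, Jomo, Fred.
One step further: Omar (4 so far).
Nothing else is reachable above Yara; 4 in all.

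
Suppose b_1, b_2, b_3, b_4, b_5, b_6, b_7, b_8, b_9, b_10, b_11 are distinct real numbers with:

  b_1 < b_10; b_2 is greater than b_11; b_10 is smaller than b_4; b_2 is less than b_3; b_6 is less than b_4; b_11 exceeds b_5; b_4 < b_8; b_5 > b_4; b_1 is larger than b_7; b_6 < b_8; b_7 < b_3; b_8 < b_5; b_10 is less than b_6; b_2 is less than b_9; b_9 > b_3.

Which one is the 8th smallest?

Chaining the given pairs: b_7 < b_1 < b_10 < b_6 < b_4 < b_8 < b_5 < b_11 < b_2 < b_3 < b_9.
Counting 8 from the smallest end gives b_11.

b_11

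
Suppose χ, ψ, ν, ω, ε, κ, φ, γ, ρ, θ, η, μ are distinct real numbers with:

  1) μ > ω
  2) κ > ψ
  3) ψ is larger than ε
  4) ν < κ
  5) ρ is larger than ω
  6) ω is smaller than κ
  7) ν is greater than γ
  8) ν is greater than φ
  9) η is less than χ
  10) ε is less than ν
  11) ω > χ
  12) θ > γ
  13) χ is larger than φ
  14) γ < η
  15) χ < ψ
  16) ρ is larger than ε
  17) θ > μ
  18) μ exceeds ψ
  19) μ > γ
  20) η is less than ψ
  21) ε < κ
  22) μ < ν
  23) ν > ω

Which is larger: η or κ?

κ

η < χ and χ < ω give η < ω.
Then ω < μ extends the chain to μ.
Then μ < ν extends the chain to ν.
Then ν < κ extends the chain to κ.
So η < κ; κ is the larger of the two.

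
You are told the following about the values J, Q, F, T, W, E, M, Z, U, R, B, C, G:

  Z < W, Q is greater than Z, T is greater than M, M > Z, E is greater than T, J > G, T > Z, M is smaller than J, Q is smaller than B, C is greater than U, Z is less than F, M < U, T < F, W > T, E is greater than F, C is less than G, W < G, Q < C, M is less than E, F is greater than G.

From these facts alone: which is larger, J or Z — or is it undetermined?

The relevant relations are Z < T; T < W; W < G; G < J.
Chaining these gives Z < T < W < G < J.
So J is larger.

J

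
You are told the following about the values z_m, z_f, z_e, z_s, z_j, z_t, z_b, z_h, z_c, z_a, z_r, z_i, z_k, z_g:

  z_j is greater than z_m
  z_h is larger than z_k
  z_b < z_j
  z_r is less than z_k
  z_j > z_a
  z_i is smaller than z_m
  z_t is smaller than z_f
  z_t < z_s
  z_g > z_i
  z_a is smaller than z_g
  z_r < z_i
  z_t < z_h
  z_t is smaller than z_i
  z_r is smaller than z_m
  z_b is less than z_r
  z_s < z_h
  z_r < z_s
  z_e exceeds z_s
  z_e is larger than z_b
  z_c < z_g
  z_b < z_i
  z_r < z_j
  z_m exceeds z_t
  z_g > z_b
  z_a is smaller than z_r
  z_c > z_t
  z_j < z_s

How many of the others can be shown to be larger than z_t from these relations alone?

9

The elements the relations force above z_t are z_f, z_i, z_m, z_j, z_c, z_s, z_g, z_h, z_e — no chain reaches any other.
That is 9.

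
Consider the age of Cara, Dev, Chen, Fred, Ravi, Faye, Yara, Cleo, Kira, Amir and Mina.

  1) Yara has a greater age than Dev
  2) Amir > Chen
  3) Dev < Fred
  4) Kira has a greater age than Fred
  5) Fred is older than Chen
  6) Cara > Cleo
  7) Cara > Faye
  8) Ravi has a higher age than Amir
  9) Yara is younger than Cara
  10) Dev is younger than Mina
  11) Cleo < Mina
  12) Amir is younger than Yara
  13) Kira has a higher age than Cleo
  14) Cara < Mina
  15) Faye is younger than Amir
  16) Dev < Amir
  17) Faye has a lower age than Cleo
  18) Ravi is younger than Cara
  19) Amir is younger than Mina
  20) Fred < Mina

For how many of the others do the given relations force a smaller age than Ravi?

The elements the relations force below Ravi are Faye, Chen, Dev, Amir — no chain reaches any other.
That is 4.

4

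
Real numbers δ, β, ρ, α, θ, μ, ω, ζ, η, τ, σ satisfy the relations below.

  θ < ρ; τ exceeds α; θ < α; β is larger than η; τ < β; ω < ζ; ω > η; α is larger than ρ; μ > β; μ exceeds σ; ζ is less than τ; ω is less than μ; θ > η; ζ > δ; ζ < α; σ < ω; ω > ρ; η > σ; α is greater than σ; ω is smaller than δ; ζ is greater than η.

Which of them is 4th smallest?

ρ

Chaining the given pairs: σ < η < θ < ρ < ω < δ < ζ < α < τ < β < μ.
Counting 4 from the smallest end gives ρ.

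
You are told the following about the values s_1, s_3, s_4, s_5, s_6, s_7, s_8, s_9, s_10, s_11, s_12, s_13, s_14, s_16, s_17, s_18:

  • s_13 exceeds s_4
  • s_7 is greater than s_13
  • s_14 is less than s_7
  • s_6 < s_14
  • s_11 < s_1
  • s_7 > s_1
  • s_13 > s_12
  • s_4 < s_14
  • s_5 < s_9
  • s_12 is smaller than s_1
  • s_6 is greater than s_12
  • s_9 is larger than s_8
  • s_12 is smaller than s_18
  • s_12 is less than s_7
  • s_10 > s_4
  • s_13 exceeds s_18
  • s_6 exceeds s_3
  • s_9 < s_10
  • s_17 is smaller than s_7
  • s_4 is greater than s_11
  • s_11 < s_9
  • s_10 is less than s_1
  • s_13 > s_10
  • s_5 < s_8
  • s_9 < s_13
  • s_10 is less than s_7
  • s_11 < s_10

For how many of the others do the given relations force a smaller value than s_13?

The elements the relations force below s_13 are s_5, s_8, s_12, s_11, s_18, s_4, s_9, s_10 — no chain reaches any other.
That is 8.

8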